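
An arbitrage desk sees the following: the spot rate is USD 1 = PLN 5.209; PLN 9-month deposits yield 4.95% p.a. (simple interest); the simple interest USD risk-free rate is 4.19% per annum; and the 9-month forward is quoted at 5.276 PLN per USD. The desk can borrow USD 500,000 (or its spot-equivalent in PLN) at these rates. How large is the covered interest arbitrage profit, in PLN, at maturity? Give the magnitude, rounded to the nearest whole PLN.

PLN 19,707

T = 9/12 years.
Invest the USD and cover forward: 500,000 × 1.031425 × 5.276 = PLN 2,720,899.15.
Convert at spot and invest in PLN: 500,000 × 5.209 × 1.037125 = PLN 2,701,192.06.
The quoted forward overvalues USD, so borrow PLN, buy USD at spot, deposit the USD at 4.19%, and sell the proceeds forward at 5.276.
Arbitrage profit = |2,720,899.15 − 2,701,192.06| = PLN 19,707.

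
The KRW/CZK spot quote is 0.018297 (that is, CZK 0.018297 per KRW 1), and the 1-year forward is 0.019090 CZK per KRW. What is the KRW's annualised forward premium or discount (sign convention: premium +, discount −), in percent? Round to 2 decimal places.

T = 1 year.
Period premium: (0.019090 − 0.018297)/0.018297 = 0.0433404.
×(1/T) gives 4.33% p.a.

+4.33%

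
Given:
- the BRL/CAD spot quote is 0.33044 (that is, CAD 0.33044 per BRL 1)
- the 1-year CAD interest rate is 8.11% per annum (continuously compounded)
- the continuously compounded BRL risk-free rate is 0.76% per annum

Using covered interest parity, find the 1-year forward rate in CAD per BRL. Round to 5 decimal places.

0.35564

T = 1 year.
CAD accumulates by e^(0.0811×1) = 1.0844793.
BRL growth factor: e^(0.0076×1) = 1.007629.
So F = 0.33044 × 1.0844793 / 1.007629 = 0.3556421 (CAD/BRL).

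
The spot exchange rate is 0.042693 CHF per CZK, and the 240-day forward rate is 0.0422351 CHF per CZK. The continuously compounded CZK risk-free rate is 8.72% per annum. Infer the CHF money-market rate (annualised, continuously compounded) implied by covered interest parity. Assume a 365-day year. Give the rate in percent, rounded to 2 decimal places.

T = 240/365 years.
CIP gives F = S · g_CHF/g_CZK, so g_CHF/g_CZK = 0.0422351/0.042693 = 0.9892746.
CZK growth factor: e^(0.0872×240/365) = 1.0590126.
That pins the CHF growth at 1.0476543.
r = ln(1.0476543)/(240/365) = 0.070800 → 7.08%.

7.08%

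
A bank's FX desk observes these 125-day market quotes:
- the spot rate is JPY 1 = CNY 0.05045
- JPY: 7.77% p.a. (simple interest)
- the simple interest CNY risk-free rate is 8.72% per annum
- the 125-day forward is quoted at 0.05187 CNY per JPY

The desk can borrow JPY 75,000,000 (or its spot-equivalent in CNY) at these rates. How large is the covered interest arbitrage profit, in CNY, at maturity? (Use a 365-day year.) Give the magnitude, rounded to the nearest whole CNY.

CNY 97,024

T = 125/365 years.
Keep in JPY, deliver into the forward: 75,000,000·1.026609589·0.05187 = CNY 3,993,767.95.
Swap to CNY now, deposit: 75,000,000·0.05045·1.029863014 = CNY 3,896,744.18.
The quoted forward overvalues JPY, so borrow CNY, buy JPY at spot, deposit the JPY at 7.77%, and sell the proceeds forward at 0.05187.
Profit = 3,993,767.95 − 3,896,744.18 = CNY 97,024.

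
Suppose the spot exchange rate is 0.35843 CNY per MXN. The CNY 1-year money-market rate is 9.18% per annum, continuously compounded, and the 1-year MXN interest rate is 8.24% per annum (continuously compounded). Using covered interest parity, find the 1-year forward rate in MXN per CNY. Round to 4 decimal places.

T = 1 year.
CNY growth factor: e^(0.0918×1) = 1.0961456.
Growth of 1 MXN over T: e^(0.0824×1) = 1.0858901.
Forward (CNY per MXN) = 0.35843 × 1.0961456 / 1.0858901 = 0.3618151.
Quoted the other way: 1/0.3618151 = 2.7638 MXN per CNY.

2.7638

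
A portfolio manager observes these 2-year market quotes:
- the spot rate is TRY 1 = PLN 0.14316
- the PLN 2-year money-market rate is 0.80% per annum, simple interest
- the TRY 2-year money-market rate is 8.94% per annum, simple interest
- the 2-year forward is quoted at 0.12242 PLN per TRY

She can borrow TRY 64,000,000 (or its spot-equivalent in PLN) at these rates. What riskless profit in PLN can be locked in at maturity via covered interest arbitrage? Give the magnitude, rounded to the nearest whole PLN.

T = 2 years.
Keep in TRY, deliver into the forward: 64,000,000·1.178800·0.12242 = PLN 9,235,756.54.
Swap to PLN now, deposit: 64,000,000·0.14316·1.016000 = PLN 9,308,835.84.
The quoted forward undervalues TRY, so borrow TRY, convert to PLN at spot, deposit the PLN at 0.80%, and buy TRY forward at 0.12242 to cover the loan.
Arbitrage profit = |9,235,756.54 − 9,308,835.84| = PLN 73,079.

PLN 73,079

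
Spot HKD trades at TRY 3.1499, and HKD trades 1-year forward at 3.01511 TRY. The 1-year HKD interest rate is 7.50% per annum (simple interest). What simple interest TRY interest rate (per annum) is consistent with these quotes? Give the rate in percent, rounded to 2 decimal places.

2.90%

T = 1 year.
By CIP, F/S equals the TRY-to-HKD growth ratio: 3.01511/3.1499 = 0.9572082.
HKD growth factor: 1 + 0.0750×1 = 1.075000.
So the TRY growth factor = 1.0289988.
(1.0289988 − 1)/T = 0.028999, i.e. 2.90%.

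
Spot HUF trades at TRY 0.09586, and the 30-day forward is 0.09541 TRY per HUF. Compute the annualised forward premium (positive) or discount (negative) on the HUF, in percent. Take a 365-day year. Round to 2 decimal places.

T = 30/365 years.
(F − S)/S = (0.09541 − 0.09586)/0.09586 = -0.0046943.
Annualise by dividing by T: -0.0046943 / (30/365) = -0.057114 → -5.71%.

-5.71%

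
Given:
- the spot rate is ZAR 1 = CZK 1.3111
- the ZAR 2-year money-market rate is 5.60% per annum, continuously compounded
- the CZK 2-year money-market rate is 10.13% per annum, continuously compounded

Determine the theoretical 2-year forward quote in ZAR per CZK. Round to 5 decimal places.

0.69665

T = 2 years.
Growth of 1 CZK over T: e^(0.1013×2) = 1.2245825.
ZAR accumulates by e^(0.0560×2) = 1.1185129.
Forward (CZK per ZAR) = 1.3111 × 1.2245825 / 1.1185129 = 1.435433.
Quoted the other way: 1/1.435433 = 0.69665 ZAR per CZK.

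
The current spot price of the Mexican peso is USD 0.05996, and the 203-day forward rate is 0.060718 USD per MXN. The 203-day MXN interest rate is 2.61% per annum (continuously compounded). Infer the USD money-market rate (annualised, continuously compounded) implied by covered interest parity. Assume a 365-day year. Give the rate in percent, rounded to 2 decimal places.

4.87%

T = 203/365 years.
By CIP, F/S equals the USD-to-MXN growth ratio: 0.060718/0.05996 = 1.0126418.
The MXN side grows by e^(0.0261×203/365) = 1.0146218.
Hence g_USD = 1.0274484.
Take logs: ln 1.0274484 / (203/365) = 0.048688, so 4.87%.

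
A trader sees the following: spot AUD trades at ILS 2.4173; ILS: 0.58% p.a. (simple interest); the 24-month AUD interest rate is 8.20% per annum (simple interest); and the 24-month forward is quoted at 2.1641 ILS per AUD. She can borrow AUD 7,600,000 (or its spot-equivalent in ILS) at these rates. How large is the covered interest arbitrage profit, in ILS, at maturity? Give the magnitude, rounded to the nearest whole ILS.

ILS 559,905

T = 2 years.
Keep in AUD, deliver into the forward: 7,600,000·1.164000·2.1641 = ILS 19,144,494.24.
Swap to ILS now, deposit: 7,600,000·2.4173·1.011600 = ILS 18,584,589.17.
The quoted forward overvalues AUD, so borrow ILS, buy AUD at spot, deposit the AUD at 8.20%, and sell the proceeds forward at 2.1641.
Arbitrage profit = |19,144,494.24 − 18,584,589.17| = ILS 559,905.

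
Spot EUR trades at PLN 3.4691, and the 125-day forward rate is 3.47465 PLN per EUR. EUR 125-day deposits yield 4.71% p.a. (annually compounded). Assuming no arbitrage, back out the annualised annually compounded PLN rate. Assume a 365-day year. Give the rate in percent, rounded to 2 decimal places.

T = 125/365 years.
F/S = 3.47465/3.4691 = 1.0015998 = (growth of PLN) / (growth of EUR).
EUR growth factor: (1 + 0.0471)^(125/365) = 1.0158867.
That pins the PLN growth at 1.0175119.
Annualise: 1.0175119^(365/125) − 1 = 0.051999 = 5.20%.

5.20%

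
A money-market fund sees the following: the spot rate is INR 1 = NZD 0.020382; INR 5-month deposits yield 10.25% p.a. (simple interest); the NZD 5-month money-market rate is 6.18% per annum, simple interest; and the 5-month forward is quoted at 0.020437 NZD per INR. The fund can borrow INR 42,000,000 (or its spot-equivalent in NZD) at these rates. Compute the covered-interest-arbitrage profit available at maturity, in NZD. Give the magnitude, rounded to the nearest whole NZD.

T = 5/12 years.
Keep in INR, deliver into the forward: 42,000,000·1.04270833·0.020437 = NZD 895,012.87.
Swap to NZD now, deposit: 42,000,000·0.020382·1.025750 = NZD 878,087.13.
The quoted forward overvalues INR, so borrow NZD, buy INR at spot, deposit the INR at 10.25%, and sell the proceeds forward at 0.020437.
Profit = 895,012.87 − 878,087.13 = NZD 16,926.

NZD 16,926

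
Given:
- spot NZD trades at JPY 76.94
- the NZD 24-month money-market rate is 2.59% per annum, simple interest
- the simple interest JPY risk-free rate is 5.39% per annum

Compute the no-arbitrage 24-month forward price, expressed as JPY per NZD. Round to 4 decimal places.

81.0364

T = 2 years.
JPY growth factor: 1 + 0.0539×2 = 1.107800.
NZD growth factor: 1 + 0.0259×2 = 1.051800.
So F = 76.94 × 1.107800 / 1.051800 = 81.036444 (JPY/NZD).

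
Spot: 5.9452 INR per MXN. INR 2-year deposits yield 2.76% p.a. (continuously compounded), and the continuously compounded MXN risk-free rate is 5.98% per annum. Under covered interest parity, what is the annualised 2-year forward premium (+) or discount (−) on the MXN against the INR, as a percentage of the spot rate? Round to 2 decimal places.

T = 2 years.
CIP forward (INR per MXN) = 5.9452 × 1.0567519/1.1270459 = 5.5743971.
Annualised premium = (F − S)/S × (1/T) = (5.5743971 − 5.9452)/5.9452 ÷ 2 = -3.12%.

-3.12%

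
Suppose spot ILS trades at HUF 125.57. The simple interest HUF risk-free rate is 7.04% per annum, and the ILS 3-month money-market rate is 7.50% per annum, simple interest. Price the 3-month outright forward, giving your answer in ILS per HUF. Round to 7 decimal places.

0.0079727

T = 3/12 years.
HUF growth factor: 1 + 0.0704×3/12 = 1.017600.
Growth of 1 ILS over T: 1 + 0.0750×3/12 = 1.018750.
So F = 125.57 × 1.017600 / 1.018750 = 125.4283 (HUF/ILS).
Invert for ILS per HUF: 1 / 125.4283 = 0.0079727.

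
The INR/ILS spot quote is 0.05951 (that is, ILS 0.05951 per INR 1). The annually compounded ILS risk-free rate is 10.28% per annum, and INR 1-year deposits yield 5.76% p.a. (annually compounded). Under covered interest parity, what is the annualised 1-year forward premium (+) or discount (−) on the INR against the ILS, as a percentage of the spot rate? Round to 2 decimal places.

+4.27%

T = 1 year.
F = S · g_ILS/g_INR = 0.05951 × 1.102800/1.057600 = 0.06205335.
Annualised premium = (F − S)/S × (1/T) = (0.06205335 − 0.05951)/0.05951 ÷ 1 = 4.27%.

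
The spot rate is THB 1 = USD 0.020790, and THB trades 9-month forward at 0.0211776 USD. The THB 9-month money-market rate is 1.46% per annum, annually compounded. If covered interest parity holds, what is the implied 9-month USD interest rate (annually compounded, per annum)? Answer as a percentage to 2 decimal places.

T = 9/12 years.
CIP gives F = S · g_USD/g_THB, so g_USD/g_THB = 0.0211776/0.02079 = 1.0186436.
The THB side grows by (1 + 0.0146)^(9/12) = 1.0109301.
So the USD growth factor = 1.0297775.
Annualise: 1.0297775^(12/9) − 1 = 0.039899 = 3.99%.

3.99%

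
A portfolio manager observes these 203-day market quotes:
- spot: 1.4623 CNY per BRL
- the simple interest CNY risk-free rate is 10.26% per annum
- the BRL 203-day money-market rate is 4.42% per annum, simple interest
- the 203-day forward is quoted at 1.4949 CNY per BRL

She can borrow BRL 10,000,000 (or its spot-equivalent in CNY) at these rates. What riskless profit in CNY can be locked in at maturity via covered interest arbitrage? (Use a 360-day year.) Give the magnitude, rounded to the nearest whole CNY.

T = 203/360 years.
Route A — deposit BRL, sell forward: 10,000,000 × 1.0249238889 × 1.4949 = CNY 15,321,587.22.
Route B — convert at spot, deposit CNY: 10,000,000 × 1.4623 × 1.057855 = CNY 15,469,013.67.
The quoted forward undervalues BRL, so borrow BRL, convert to CNY at spot, deposit the CNY at 10.26%, and buy BRL forward at 1.4949 to cover the loan.
Profit = 15,469,013.67 − 15,321,587.22 = CNY 147,426.

CNY 147,426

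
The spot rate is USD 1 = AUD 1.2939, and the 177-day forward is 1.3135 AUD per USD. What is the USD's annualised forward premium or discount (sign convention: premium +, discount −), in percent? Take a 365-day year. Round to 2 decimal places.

T = 177/365 years.
USD trades forward at +1.51480% vs spot over the period.
×(1/T) gives 3.12% p.a.

+3.12%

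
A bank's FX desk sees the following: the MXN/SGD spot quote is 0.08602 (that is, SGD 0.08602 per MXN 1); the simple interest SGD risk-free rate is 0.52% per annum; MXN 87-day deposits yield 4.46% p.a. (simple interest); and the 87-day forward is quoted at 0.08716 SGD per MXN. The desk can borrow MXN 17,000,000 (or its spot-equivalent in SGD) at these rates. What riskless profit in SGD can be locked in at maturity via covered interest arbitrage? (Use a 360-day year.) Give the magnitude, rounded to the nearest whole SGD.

SGD 33,513

T = 87/360 years.
Route A — deposit MXN, sell forward: 17,000,000 × 1.010778333 × 0.08716 = SGD 1,497,690.47.
Route B — convert at spot, deposit SGD: 17,000,000 × 0.08602 × 1.001256667 = SGD 1,464,177.67.
The quoted forward overvalues MXN, so borrow SGD, buy MXN at spot, deposit the MXN at 4.46%, and sell the proceeds forward at 0.08716.
Profit = 1,497,690.47 − 1,464,177.67 = SGD 33,513.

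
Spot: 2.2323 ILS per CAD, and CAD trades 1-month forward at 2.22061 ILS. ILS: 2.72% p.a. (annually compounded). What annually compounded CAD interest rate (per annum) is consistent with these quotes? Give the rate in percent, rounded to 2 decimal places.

T = 1/12 years.
CIP gives F = S · g_ILS/g_CAD, so g_ILS/g_CAD = 2.22061/2.2323 = 0.9947632.
ILS growth factor: (1 + 0.0272)^(1/12) = 1.0022389.
So the CAD growth factor = 1.0075151.
Annualise: 1.0075151^(12/1) − 1 = 0.094004 = 9.40%.

9.40%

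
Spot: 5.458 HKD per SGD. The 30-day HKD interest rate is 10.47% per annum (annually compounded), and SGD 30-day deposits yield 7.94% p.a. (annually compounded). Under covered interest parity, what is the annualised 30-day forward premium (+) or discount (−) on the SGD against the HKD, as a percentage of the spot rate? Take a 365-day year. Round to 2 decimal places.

T = 30/365 years.
No-arbitrage forward: 5.458 × 1.0082177 / 1.0062997 = 5.468403 HKD/SGD.
(F − S)/S ÷ T = (5.468403 − 5.458)/5.458/(30/365) = 0.023190 → 2.32%.

+2.32%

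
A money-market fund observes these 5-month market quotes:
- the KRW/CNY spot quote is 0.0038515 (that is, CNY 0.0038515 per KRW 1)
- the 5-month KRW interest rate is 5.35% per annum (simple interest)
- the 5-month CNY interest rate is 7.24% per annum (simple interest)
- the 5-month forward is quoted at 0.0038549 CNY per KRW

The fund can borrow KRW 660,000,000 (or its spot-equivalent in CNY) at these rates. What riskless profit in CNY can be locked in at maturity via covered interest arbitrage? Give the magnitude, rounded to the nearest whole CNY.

CNY 17,724

T = 5/12 years.
Invest the KRW and cover forward: 660,000,000 × 1.022291667 × 0.0038549 = CNY 2,600,949.22.
Convert at spot and invest in CNY: 660,000,000 × 0.0038515 × 1.030166667 = CNY 2,618,673.37.
The quoted forward undervalues KRW, so borrow KRW, convert to CNY at spot, deposit the CNY at 7.24%, and buy KRW forward at 0.0038549 to cover the loan.
Profit = 2,618,673.37 − 2,600,949.22 = CNY 17,724.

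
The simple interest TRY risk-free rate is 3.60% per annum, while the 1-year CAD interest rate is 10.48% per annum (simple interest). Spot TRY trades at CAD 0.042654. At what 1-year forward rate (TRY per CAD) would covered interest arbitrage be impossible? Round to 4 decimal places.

21.9845

T = 1 year.
CAD growth factor: 1 + 0.1048×1 = 1.104800.
Growth of 1 TRY over T: 1 + 0.0360×1 = 1.036000.
Forward (CAD per TRY) = 0.042654 × 1.104800 / 1.036000 = 0.045486621.
Invert for TRY per CAD: 1 / 0.045486621 = 21.9845.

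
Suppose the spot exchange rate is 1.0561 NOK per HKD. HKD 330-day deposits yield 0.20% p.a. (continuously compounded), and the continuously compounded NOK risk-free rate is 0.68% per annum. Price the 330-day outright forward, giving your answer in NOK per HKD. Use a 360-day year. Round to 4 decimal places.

1.0608

T = 330/360 years.
NOK growth factor: e^(0.0068×330/360) = 1.0062528.
Growth of 1 HKD over T: e^(0.0020×330/360) = 1.001835.
CIP: F = S · (grow NOK)/(grow HKD) = 1.0561 × 1.0062528/1.001835 = 1.060757 NOK per HKD.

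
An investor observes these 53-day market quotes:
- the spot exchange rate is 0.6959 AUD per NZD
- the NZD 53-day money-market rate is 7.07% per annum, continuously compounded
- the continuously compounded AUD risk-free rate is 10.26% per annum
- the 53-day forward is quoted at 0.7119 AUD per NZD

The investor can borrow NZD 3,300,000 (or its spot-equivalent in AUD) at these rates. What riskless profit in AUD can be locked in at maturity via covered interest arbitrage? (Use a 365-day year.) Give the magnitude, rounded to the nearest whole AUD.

T = 53/365 years.
Route A — deposit NZD, sell forward: 3,300,000 × 1.010318904 × 0.7119 = AUD 2,373,511.89.
Route B — convert at spot, deposit AUD: 3,300,000 × 0.6959 × 1.015009612 = AUD 2,330,939.12.
The quoted forward overvalues NZD, so borrow AUD, buy NZD at spot, deposit the NZD at 7.07%, and sell the proceeds forward at 0.7119.
Arbitrage profit = |2,373,511.89 − 2,330,939.12| = AUD 42,573.

AUD 42,573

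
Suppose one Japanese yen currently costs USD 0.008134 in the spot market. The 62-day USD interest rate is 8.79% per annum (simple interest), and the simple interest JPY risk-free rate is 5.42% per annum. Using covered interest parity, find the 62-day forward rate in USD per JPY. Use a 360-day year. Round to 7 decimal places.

T = 62/360 years.
USD accumulates by 1 + 0.0879×62/360 = 1.0151383.
JPY growth factor: 1 + 0.0542×62/360 = 1.0093344.
So F = 0.008134 × 1.0151383 / 1.0093344 = 0.008180772 (USD/JPY).

0.0081808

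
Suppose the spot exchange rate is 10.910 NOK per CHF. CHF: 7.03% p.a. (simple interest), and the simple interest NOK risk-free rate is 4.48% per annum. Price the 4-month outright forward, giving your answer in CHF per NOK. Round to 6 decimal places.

0.092427

T = 4/12 years.
NOK accumulates by 1 + 0.0448×4/12 = 1.0149333.
Growth of 1 CHF over T: 1 + 0.0703×4/12 = 1.0234333.
Forward (NOK per CHF) = 10.91 × 1.0149333 / 1.0234333 = 10.81939.
Invert for CHF per NOK: 1 / 10.81939 = 0.092427.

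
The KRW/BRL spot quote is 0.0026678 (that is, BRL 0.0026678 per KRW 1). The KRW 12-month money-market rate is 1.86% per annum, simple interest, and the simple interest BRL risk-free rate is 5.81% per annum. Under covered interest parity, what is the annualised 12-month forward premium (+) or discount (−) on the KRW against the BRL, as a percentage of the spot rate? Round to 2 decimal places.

T = 1 year.
F = S · g_BRL/g_KRW = 0.0026678 × 1.058100/1.018600 = 0.0027712539.
(F − S)/S ÷ T = (0.0027712539 − 0.0026678)/0.0026678/1 = 0.038779 → 3.88%.

+3.88%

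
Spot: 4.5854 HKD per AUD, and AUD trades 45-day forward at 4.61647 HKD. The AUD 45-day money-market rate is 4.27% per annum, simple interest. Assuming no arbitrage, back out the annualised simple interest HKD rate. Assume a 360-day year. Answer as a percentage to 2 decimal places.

T = 45/360 years.
F/S = 4.61647/4.5854 = 1.0067759 = (growth of HKD) / (growth of AUD).
AUD growth factor: 1 + 0.0427×45/360 = 1.0053375.
That pins the HKD growth at 1.0121496.
r = (1.0121496 − 1)/(45/360) = 0.097197 → 9.72%.

9.72%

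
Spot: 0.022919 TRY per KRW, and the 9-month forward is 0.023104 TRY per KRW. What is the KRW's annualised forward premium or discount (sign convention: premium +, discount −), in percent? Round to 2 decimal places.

+1.08%

T = 9/12 years.
(F − S)/S = (0.023104 − 0.022919)/0.022919 = 0.0080719.
×(1/T) gives 1.08% p.a.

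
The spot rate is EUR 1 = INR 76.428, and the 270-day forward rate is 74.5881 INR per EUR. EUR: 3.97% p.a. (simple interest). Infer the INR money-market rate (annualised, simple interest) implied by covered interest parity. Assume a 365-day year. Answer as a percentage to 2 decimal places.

T = 270/365 years.
F/S = 74.5881/76.428 = 0.9759264 = (growth of INR) / (growth of EUR).
EUR growth factor: 1 + 0.0397×270/365 = 1.0293671.
That pins the INR growth at 1.0045865.
r = (1.0045865 − 1)/(270/365) = 0.006200 → 0.62%.

0.62%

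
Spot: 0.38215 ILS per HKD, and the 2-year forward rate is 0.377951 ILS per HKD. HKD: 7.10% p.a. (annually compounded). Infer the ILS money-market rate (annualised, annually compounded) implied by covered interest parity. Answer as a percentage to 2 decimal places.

6.51%

T = 2 years.
By CIP, F/S equals the ILS-to-HKD growth ratio: 0.377951/0.38215 = 0.9890122.
HKD growth factor: (1 + 0.0710)^2 = 1.147041.
Hence g_ILS = 1.1344375.
Annualise: 1.1344375^(1/2) − 1 = 0.065100 = 6.51%.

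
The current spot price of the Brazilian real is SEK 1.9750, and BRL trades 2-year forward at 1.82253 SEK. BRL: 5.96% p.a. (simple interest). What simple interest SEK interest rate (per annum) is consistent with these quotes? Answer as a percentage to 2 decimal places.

1.64%

T = 2 years.
CIP gives F = S · g_SEK/g_BRL, so g_SEK/g_BRL = 1.82253/1.975 = 0.9228000.
BRL growth factor: 1 + 0.0596×2 = 1.119200.
So the SEK growth factor = 1.0327978.
(1.0327978 − 1)/T = 0.016399, i.e. 1.64%.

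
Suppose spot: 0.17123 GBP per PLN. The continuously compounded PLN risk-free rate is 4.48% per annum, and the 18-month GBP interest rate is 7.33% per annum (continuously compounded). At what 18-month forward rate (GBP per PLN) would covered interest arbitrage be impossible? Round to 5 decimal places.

0.17871

T = 18/12 years.
GBP accumulates by e^(0.0733×18/12) = 1.1162223.
PLN accumulates by e^(0.0448×18/12) = 1.0695094.
So F = 0.17123 × 1.1162223 / 1.0695094 = 0.1787088 (GBP/PLN).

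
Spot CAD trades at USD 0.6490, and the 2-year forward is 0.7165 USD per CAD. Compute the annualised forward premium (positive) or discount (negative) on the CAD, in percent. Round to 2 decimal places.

+5.20%

T = 2 years.
Period premium: (0.7165 − 0.649)/0.649 = 0.1040062.
Annualise by dividing by T: 0.1040062 / 2 = 0.052003 → 5.20%.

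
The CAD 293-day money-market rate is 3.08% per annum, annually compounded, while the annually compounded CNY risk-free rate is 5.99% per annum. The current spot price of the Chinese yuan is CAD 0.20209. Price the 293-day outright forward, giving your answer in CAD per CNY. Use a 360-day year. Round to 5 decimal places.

0.19756

T = 293/360 years.
Growth of 1 CAD over T: (1 + 0.0308)^(293/360) = 1.0249968.
CNY accumulates by (1 + 0.0599)^(293/360) = 1.0484864.
So F = 0.20209 × 1.0249968 / 1.0484864 = 0.1975625 (CAD/CNY).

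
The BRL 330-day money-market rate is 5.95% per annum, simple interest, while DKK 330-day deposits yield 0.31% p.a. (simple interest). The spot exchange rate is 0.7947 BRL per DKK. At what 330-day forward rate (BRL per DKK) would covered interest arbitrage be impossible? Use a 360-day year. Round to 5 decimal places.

0.83567

T = 330/360 years.
BRL accumulates by 1 + 0.0595×330/360 = 1.0545417.
DKK growth factor: 1 + 0.0031×330/360 = 1.0028417.
So F = 0.7947 × 1.0545417 / 1.0028417 = 0.8356696 (BRL/DKK).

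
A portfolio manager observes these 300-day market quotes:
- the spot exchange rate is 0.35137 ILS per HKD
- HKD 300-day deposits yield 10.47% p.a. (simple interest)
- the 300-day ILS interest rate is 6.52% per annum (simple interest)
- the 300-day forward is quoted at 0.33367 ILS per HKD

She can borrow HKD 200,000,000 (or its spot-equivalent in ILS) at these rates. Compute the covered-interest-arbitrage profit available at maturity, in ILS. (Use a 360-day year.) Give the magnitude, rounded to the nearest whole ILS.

ILS 1,535,679

T = 300/360 years.
Invest the HKD and cover forward: 200,000,000 × 1.087250 × 0.33367 = ILS 72,556,541.50.
Convert at spot and invest in ILS: 200,000,000 × 0.35137 × 1.0543333333 = ILS 74,092,220.66.
The quoted forward undervalues HKD, so borrow HKD, convert to ILS at spot, deposit the ILS at 6.52%, and buy HKD forward at 0.33367 to cover the loan.
The gap between the two covered legs is ILS 1,535,679.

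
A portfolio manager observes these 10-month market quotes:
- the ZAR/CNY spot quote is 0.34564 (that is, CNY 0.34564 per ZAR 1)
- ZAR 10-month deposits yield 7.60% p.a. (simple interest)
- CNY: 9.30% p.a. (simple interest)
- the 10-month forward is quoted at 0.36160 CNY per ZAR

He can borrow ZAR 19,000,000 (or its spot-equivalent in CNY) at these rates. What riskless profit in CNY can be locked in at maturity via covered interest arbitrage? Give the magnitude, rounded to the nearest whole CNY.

CNY 229,410

T = 10/12 years.
Invest the ZAR and cover forward: 19,000,000 × 1.063333333 × 0.36160 = CNY 7,305,525.33.
Convert at spot and invest in CNY: 19,000,000 × 0.34564 × 1.077500 = CNY 7,076,114.90.
The quoted forward overvalues ZAR, so borrow CNY, buy ZAR at spot, deposit the ZAR at 7.60%, and sell the proceeds forward at 0.36160.
Profit = 7,305,525.33 − 7,076,114.90 = CNY 229,410.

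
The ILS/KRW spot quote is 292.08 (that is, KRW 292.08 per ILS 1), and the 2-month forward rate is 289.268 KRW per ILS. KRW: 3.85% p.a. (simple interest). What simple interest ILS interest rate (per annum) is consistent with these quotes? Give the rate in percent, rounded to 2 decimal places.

T = 2/12 years.
CIP gives F = S · g_KRW/g_ILS, so g_KRW/g_ILS = 289.268/292.08 = 0.9903725.
KRW growth factor: 1 + 0.0385×2/12 = 1.0064167.
So the ILS growth factor = 1.0162002.
(1.0162002 − 1)/T = 0.097201, i.e. 9.72%.

9.72%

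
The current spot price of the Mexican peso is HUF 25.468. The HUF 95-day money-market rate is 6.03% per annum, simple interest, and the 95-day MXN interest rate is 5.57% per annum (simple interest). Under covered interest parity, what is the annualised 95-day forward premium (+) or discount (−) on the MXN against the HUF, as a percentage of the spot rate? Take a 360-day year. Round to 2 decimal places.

T = 95/360 years.
No-arbitrage forward: 25.468 × 1.0159125 / 1.0146986 = 25.498468 HUF/MXN.
Annualised premium = (F − S)/S × (1/T) = (25.498468 − 25.468)/25.468 ÷ (95/360) = 0.45%.

+0.45%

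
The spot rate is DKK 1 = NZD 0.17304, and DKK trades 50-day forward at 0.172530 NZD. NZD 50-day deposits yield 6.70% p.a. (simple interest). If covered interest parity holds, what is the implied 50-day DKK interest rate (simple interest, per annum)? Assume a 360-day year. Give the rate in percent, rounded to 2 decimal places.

8.85%

T = 50/360 years.
By CIP, F/S equals the NZD-to-DKK growth ratio: 0.17253/0.17304 = 0.9970527.
The NZD side grows by 1 + 0.0670×50/360 = 1.0093056.
Hence g_DKK = 1.0122891.
r = (1.0122891 − 1)/(50/360) = 0.088482 → 8.85%.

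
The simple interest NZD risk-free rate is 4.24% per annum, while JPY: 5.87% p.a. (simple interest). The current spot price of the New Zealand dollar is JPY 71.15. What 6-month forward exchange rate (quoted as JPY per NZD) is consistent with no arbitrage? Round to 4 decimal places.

T = 6/12 years.
JPY growth factor: 1 + 0.0587×6/12 = 1.029350.
NZD growth factor: 1 + 0.0424×6/12 = 1.021200.
CIP: F = S · (grow JPY)/(grow NZD) = 71.15 × 1.029350/1.021200 = 71.717834 JPY per NZD.

71.7178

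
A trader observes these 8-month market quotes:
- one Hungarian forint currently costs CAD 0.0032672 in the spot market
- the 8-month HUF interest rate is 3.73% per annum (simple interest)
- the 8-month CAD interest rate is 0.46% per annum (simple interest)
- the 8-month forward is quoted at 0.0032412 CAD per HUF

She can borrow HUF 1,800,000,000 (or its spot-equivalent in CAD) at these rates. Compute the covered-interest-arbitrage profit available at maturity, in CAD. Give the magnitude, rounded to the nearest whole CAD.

T = 8/12 years.
Route A — deposit HUF, sell forward: 1,800,000,000 × 1.024866667 × 0.0032412 = CAD 5,979,236.11.
Route B — convert at spot, deposit CAD: 1,800,000,000 × 0.0032672 × 1.003066667 = CAD 5,898,994.95.
The quoted forward overvalues HUF, so borrow CAD, buy HUF at spot, deposit the HUF at 3.73%, and sell the proceeds forward at 0.0032412.
Profit = 5,979,236.11 − 5,898,994.95 = CAD 80,241.

CAD 80,241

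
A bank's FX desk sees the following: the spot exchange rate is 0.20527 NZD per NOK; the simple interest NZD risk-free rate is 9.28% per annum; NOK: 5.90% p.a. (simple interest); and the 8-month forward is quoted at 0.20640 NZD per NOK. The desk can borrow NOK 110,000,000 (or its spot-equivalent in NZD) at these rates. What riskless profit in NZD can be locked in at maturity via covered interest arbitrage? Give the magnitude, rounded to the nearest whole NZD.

T = 8/12 years.
Route A — deposit NOK, sell forward: 110,000,000 × 1.0393333333 × 0.20640 = NZD 23,597,024.00.
Route B — convert at spot, deposit NZD: 110,000,000 × 0.20527 × 1.0618666667 = NZD 23,976,630.77.
The quoted forward undervalues NOK, so borrow NOK, convert to NZD at spot, deposit the NZD at 9.28%, and buy NOK forward at 0.20640 to cover the loan.
Arbitrage profit = |23,597,024.00 − 23,976,630.77| = NZD 379,607.

NZD 379,607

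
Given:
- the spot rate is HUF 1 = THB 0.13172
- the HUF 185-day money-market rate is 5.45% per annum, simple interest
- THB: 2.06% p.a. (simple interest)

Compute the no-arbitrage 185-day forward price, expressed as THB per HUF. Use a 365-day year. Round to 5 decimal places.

0.12952

T = 185/365 years.
THB growth factor: 1 + 0.0206×185/365 = 1.0104411.
HUF accumulates by 1 + 0.0545×185/365 = 1.0276233.
CIP: F = S · (grow THB)/(grow HUF) = 0.13172 × 1.0104411/1.0276233 = 0.1295176 THB per HUF.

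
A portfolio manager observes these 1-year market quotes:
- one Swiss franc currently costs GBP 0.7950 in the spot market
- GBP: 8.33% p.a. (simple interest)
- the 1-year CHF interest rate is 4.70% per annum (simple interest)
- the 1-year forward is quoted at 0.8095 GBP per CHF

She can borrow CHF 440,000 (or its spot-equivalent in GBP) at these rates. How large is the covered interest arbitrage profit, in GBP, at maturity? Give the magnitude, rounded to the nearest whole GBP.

T = 1 year.
Invest the CHF and cover forward: 440,000 × 1.047000 × 0.8095 = GBP 372,920.46.
Convert at spot and invest in GBP: 440,000 × 0.7950 × 1.083300 = GBP 378,938.34.
The quoted forward undervalues CHF, so borrow CHF, convert to GBP at spot, deposit the GBP at 8.33%, and buy CHF forward at 0.8095 to cover the loan.
Profit = 378,938.34 − 372,920.46 = GBP 6,018.

GBP 6,018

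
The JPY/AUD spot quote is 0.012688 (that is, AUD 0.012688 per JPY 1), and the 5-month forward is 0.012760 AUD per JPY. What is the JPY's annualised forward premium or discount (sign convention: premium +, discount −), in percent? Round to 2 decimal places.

+1.36%

T = 5/12 years.
(F − S)/S = (0.012760 − 0.012688)/0.012688 = 0.0056747.
×(1/T) gives 1.36% p.a.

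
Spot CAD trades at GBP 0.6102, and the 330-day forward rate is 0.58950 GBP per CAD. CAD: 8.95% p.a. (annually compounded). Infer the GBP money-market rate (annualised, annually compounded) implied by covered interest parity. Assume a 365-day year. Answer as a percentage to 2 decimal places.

4.87%

T = 330/365 years.
By CIP, F/S equals the GBP-to-CAD growth ratio: 0.5895/0.6102 = 0.9660767.
The CAD side grows by (1 + 0.0895)^(330/365) = 1.0805814.
Hence g_GBP = 1.0439245.
Annualise: 1.0439245^(365/330) − 1 = 0.048695 = 4.87%.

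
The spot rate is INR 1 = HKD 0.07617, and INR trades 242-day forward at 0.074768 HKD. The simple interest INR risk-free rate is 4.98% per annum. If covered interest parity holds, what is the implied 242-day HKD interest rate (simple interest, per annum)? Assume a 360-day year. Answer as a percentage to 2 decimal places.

T = 242/360 years.
By CIP, F/S equals the HKD-to-INR growth ratio: 0.074768/0.07617 = 0.9815938.
The INR side grows by 1 + 0.0498×242/360 = 1.0334767.
That pins the HKD growth at 1.0144543.
(1.0144543 − 1)/T = 0.021502, i.e. 2.15%.

2.15%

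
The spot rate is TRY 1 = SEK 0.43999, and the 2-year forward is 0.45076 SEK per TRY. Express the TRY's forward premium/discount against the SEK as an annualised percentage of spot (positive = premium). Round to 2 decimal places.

T = 2 years.
(F − S)/S = (0.45076 − 0.43999)/0.43999 = 0.0244778.
×(1/T) gives 1.22% p.a.

+1.22%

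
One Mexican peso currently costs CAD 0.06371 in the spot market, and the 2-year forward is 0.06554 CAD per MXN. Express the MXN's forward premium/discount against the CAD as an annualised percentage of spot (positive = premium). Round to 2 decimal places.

T = 2 years.
MXN trades forward at +2.87239% vs spot over the period.
×(1/T) gives 1.44% p.a.

+1.44%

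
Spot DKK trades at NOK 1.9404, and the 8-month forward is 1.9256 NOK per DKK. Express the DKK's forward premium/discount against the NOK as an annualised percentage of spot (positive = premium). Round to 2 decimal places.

T = 8/12 years.
(F − S)/S = (1.9256 − 1.9404)/1.9404 = -0.0076273.
×(1/T) gives -1.14% p.a.

-1.14%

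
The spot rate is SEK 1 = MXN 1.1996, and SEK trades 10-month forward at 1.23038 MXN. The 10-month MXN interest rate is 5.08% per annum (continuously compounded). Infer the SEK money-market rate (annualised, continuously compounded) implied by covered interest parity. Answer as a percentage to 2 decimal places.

2.04%

T = 10/12 years.
By CIP, F/S equals the MXN-to-SEK growth ratio: 1.23038/1.1996 = 1.0256586.
The MXN side grows by e^(0.0508×10/12) = 1.0432422.
That pins the SEK growth at 1.0171437.
r = ln(1.0171437)/(10/12) = 0.020398 → 2.04%.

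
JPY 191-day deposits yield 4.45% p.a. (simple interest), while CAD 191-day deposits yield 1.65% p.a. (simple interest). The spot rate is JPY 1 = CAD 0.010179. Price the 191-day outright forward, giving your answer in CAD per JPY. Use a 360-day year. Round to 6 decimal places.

T = 191/360 years.
CAD accumulates by 1 + 0.0165×191/360 = 1.0087542.
JPY growth factor: 1 + 0.0445×191/360 = 1.0236097.
So F = 0.010179 × 1.0087542 / 1.0236097 = 0.01003127 (CAD/JPY).

0.010031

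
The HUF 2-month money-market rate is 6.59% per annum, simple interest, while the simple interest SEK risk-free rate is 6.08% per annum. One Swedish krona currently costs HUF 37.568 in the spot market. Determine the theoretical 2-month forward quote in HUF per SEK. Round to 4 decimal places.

37.5996

T = 2/12 years.
HUF growth factor: 1 + 0.0659×2/12 = 1.01098333.
SEK accumulates by 1 + 0.0608×2/12 = 1.01013333.
So F = 37.568 × 1.01098333 / 1.01013333 = 37.599612 (HUF/SEK).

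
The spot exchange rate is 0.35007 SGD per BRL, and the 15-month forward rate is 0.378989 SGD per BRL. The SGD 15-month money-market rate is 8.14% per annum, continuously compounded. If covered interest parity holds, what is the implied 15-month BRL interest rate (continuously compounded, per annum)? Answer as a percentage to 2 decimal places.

1.79%

T = 15/12 years.
CIP gives F = S · g_SGD/g_BRL, so g_SGD/g_BRL = 0.378989/0.35007 = 1.0826092.
SGD growth factor: e^(0.0814×15/12) = 1.1071067.
Hence g_BRL = 1.0226282.
Take logs: ln 1.0226282 / (15/12) = 0.017901, so 1.79%.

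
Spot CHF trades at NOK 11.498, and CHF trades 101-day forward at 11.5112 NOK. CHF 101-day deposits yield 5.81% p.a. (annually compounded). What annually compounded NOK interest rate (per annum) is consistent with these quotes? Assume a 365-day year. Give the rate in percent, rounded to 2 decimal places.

6.25%

T = 101/365 years.
CIP gives F = S · g_NOK/g_CHF, so g_NOK/g_CHF = 11.5112/11.498 = 1.0011480.
CHF growth factor: (1 + 0.0581)^(101/365) = 1.015750.
So the NOK growth factor = 1.0169161.
r = 1.0169161^(365/101) − 1 = 0.062496 → 6.25%.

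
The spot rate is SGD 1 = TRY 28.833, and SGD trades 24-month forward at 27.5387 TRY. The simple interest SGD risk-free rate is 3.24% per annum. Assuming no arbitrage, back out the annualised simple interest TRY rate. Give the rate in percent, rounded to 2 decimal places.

T = 2 years.
By CIP, F/S equals the TRY-to-SGD growth ratio: 27.5387/28.833 = 0.9551105.
SGD growth factor: 1 + 0.0324×2 = 1.064800.
That pins the TRY growth at 1.0170017.
r = (1.0170017 − 1)/2 = 0.008501 → 0.85%.

0.85%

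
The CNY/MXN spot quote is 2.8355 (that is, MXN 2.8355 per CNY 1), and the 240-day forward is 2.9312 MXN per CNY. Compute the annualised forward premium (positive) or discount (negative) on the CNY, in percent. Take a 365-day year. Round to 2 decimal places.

+5.13%

T = 240/365 years.
Period premium: (2.9312 − 2.8355)/2.8355 = 0.0337507.
Annualise by dividing by T: 0.0337507 / (240/365) = 0.051329 → 5.13%.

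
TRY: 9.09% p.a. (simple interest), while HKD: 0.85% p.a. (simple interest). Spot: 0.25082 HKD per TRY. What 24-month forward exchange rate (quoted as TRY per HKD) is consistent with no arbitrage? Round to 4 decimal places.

T = 2 years.
HKD growth factor: 1 + 0.0085×2 = 1.017000.
TRY accumulates by 1 + 0.0909×2 = 1.181800.
So F = 0.25082 × 1.017000 / 1.181800 = 0.2158436 (HKD/TRY).
Quoted the other way: 1/0.2158436 = 4.6330 TRY per HKD.

4.6330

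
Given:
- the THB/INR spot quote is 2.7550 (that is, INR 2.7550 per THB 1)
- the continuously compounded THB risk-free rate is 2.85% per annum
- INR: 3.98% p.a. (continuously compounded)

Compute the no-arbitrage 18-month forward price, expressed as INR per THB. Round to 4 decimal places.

2.8021

T = 18/12 years.
INR growth factor: e^(0.0398×18/12) = 1.061518.
Growth of 1 THB over T: e^(0.0285×18/12) = 1.0436769.
Forward (INR per THB) = 2.755 × 1.061518 / 1.0436769 = 2.802095.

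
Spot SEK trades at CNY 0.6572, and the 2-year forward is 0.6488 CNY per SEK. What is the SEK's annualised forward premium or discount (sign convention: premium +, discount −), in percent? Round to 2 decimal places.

T = 2 years.
SEK trades forward at -1.27815% vs spot over the period.
×(1/T) gives -0.64% p.a.

-0.64%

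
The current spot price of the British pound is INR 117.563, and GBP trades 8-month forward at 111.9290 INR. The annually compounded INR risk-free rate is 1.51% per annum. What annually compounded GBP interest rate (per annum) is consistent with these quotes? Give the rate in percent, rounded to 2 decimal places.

T = 8/12 years.
By CIP, F/S equals the INR-to-GBP growth ratio: 111.929/117.563 = 0.9520768.
The INR side grows by (1 + 0.0151)^(8/12) = 1.0100415.
Hence g_GBP = 1.0608824.
Annualise: 1.0608824^(12/8) − 1 = 0.092700 = 9.27%.

9.27%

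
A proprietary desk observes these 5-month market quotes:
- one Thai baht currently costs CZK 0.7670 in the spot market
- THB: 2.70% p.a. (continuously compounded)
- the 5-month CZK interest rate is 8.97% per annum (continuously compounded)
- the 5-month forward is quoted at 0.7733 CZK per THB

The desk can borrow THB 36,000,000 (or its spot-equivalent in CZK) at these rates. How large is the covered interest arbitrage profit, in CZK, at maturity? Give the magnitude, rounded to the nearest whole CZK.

CZK 509,772

T = 5/12 years.
Invest the THB and cover forward: 36,000,000 × 1.0113135192 × 0.7733 = CZK 28,153,754.80.
Convert at spot and invest in CZK: 36,000,000 × 0.7670 × 1.0380822287 = CZK 28,663,526.50.
The quoted forward undervalues THB, so borrow THB, convert to CZK at spot, deposit the CZK at 8.97%, and buy THB forward at 0.7733 to cover the loan.
Profit = 28,663,526.50 − 28,153,754.80 = CZK 509,772.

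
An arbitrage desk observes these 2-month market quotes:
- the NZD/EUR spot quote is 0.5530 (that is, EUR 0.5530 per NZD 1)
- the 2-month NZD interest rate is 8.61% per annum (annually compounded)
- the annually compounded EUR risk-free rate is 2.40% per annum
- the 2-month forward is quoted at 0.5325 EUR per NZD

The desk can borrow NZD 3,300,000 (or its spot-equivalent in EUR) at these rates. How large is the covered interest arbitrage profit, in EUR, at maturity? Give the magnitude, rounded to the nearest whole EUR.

T = 2/12 years.
Keep in NZD, deliver into the forward: 3,300,000·1.013860731·0.5325 = EUR 1,781,606.77.
Swap to EUR now, deposit: 3,300,000·0.5530·1.003960577 = EUR 1,832,127.66.
The quoted forward undervalues NZD, so borrow NZD, convert to EUR at spot, deposit the EUR at 2.40%, and buy NZD forward at 0.5325 to cover the loan.
The gap between the two covered legs is EUR 50,521.

EUR 50,521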